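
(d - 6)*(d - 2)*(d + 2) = d^3 - 6*d^2 - 4*d + 24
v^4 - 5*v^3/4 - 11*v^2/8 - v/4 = v*(v - 2)*(v + 1/4)*(v + 1/2)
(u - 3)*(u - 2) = u^2 - 5*u + 6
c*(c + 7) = c^2 + 7*c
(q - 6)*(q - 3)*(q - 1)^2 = q^4 - 11*q^3 + 37*q^2 - 45*q + 18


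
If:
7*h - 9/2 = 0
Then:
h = 9/14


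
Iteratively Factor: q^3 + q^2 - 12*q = (q)*(q^2 + q - 12) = q*(q + 4)*(q - 3)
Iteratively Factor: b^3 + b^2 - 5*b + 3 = (b - 1)*(b^2 + 2*b - 3) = (b - 1)^2*(b + 3)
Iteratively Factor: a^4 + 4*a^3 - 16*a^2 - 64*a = (a - 4)*(a^3 + 8*a^2 + 16*a) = (a - 4)*(a + 4)*(a^2 + 4*a) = (a - 4)*(a + 4)^2*(a)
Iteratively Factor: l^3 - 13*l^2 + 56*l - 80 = (l - 4)*(l^2 - 9*l + 20) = (l - 4)^2*(l - 5)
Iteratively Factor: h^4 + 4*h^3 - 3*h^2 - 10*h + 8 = (h - 1)*(h^3 + 5*h^2 + 2*h - 8) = (h - 1)*(h + 4)*(h^2 + h - 2) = (h - 1)^2*(h + 4)*(h + 2)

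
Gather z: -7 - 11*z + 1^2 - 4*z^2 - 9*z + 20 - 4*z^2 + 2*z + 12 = -8*z^2 - 18*z + 26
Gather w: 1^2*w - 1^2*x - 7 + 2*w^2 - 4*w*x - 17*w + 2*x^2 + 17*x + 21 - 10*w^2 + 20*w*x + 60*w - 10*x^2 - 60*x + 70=-8*w^2 + w*(16*x + 44) - 8*x^2 - 44*x + 84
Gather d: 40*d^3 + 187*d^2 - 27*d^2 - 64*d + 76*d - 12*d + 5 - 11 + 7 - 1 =40*d^3 + 160*d^2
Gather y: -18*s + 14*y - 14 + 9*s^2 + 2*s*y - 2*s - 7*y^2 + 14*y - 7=9*s^2 - 20*s - 7*y^2 + y*(2*s + 28) - 21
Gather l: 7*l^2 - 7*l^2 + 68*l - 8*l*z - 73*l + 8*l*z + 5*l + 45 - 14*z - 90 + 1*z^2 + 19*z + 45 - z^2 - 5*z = 0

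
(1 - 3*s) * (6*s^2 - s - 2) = -18*s^3 + 9*s^2 + 5*s - 2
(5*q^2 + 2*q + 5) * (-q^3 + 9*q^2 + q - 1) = -5*q^5 + 43*q^4 + 18*q^3 + 42*q^2 + 3*q - 5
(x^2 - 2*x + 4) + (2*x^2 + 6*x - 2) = 3*x^2 + 4*x + 2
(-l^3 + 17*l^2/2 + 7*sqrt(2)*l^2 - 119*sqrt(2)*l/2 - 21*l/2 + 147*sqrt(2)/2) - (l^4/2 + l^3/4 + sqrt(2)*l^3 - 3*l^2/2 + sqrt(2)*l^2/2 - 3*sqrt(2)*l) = -l^4/2 - sqrt(2)*l^3 - 5*l^3/4 + 13*sqrt(2)*l^2/2 + 10*l^2 - 113*sqrt(2)*l/2 - 21*l/2 + 147*sqrt(2)/2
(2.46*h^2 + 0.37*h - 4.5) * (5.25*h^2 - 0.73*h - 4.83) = 12.915*h^4 + 0.1467*h^3 - 35.7769*h^2 + 1.4979*h + 21.735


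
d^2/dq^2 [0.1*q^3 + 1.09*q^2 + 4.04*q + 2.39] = 0.6*q + 2.18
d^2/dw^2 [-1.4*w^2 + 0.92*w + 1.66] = -2.80000000000000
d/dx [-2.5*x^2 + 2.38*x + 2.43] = 2.38 - 5.0*x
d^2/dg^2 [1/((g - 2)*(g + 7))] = 2*((g - 2)^2 + (g - 2)*(g + 7) + (g + 7)^2)/((g - 2)^3*(g + 7)^3)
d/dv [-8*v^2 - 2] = -16*v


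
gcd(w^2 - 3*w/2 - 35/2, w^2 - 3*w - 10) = w - 5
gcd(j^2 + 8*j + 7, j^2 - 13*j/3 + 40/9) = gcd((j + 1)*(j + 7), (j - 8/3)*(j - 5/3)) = 1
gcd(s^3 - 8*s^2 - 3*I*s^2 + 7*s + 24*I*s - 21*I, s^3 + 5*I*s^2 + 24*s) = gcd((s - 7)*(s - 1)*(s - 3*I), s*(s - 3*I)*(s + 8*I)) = s - 3*I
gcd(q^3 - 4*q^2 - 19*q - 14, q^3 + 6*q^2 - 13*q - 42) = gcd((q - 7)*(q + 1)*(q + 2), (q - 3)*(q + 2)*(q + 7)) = q + 2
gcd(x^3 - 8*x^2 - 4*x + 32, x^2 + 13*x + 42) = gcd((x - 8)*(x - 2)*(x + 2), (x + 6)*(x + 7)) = 1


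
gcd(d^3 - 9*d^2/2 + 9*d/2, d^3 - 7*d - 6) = d - 3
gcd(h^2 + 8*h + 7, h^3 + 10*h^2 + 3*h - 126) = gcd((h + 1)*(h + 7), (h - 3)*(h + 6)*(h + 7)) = h + 7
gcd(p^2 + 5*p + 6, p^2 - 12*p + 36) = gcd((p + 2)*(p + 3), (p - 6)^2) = 1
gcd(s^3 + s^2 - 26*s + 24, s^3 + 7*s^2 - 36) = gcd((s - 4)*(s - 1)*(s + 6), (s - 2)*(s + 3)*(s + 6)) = s + 6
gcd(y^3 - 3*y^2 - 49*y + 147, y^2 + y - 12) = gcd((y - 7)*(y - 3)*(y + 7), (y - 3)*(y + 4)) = y - 3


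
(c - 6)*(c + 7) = c^2 + c - 42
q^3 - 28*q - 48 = (q - 6)*(q + 2)*(q + 4)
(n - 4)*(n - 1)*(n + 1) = n^3 - 4*n^2 - n + 4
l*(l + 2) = l^2 + 2*l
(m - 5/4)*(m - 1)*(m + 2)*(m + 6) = m^4 + 23*m^3/4 - 19*m^2/4 - 17*m + 15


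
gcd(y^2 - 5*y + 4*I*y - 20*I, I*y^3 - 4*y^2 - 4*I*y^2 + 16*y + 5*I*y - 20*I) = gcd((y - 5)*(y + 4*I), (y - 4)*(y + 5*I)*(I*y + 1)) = 1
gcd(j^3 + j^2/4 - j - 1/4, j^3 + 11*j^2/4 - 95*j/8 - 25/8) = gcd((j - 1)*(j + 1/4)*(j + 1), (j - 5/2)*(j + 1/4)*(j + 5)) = j + 1/4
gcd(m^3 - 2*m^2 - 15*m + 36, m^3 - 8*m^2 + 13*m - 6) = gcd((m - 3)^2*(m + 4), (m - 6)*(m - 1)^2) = 1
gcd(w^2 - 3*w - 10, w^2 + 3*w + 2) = w + 2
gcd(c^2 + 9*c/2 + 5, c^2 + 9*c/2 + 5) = c^2 + 9*c/2 + 5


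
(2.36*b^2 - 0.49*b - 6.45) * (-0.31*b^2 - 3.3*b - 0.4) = -0.7316*b^4 - 7.6361*b^3 + 2.6725*b^2 + 21.481*b + 2.58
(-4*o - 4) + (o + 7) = 3 - 3*o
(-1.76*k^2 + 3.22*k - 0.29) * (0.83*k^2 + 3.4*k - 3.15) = -1.4608*k^4 - 3.3114*k^3 + 16.2513*k^2 - 11.129*k + 0.9135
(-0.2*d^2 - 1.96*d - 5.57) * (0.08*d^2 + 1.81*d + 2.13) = -0.016*d^4 - 0.5188*d^3 - 4.4192*d^2 - 14.2565*d - 11.8641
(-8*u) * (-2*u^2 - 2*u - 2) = 16*u^3 + 16*u^2 + 16*u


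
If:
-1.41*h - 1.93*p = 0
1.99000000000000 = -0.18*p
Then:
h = 15.13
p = -11.06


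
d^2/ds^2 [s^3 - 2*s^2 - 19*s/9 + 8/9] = 6*s - 4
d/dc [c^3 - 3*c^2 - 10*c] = 3*c^2 - 6*c - 10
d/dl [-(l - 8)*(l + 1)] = 7 - 2*l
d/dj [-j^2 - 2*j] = -2*j - 2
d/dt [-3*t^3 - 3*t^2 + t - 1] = -9*t^2 - 6*t + 1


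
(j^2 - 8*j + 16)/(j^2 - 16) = (j - 4)/(j + 4)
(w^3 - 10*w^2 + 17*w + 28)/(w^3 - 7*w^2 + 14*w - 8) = (w^2 - 6*w - 7)/(w^2 - 3*w + 2)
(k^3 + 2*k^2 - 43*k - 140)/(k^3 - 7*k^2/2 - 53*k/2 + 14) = 2*(k + 5)/(2*k - 1)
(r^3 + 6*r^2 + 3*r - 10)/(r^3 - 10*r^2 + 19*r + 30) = (r^3 + 6*r^2 + 3*r - 10)/(r^3 - 10*r^2 + 19*r + 30)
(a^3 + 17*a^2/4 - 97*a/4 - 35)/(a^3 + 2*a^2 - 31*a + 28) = (a + 5/4)/(a - 1)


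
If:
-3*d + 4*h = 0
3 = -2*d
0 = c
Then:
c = 0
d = -3/2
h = -9/8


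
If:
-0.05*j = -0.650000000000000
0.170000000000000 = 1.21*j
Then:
No Solution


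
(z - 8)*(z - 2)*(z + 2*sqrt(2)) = z^3 - 10*z^2 + 2*sqrt(2)*z^2 - 20*sqrt(2)*z + 16*z + 32*sqrt(2)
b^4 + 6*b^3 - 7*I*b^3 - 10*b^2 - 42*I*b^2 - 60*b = b*(b + 6)*(b - 5*I)*(b - 2*I)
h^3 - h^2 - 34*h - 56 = (h - 7)*(h + 2)*(h + 4)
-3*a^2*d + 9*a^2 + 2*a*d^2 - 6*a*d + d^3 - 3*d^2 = (-a + d)*(3*a + d)*(d - 3)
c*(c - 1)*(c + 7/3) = c^3 + 4*c^2/3 - 7*c/3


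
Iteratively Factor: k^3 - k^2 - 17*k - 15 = (k + 1)*(k^2 - 2*k - 15) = (k + 1)*(k + 3)*(k - 5)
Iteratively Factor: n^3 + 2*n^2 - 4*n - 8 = (n + 2)*(n^2 - 4) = (n + 2)^2*(n - 2)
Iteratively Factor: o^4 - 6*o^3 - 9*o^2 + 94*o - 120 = (o + 4)*(o^3 - 10*o^2 + 31*o - 30) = (o - 3)*(o + 4)*(o^2 - 7*o + 10) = (o - 5)*(o - 3)*(o + 4)*(o - 2)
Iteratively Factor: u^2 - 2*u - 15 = (u - 5)*(u + 3)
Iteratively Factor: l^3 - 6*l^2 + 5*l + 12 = (l + 1)*(l^2 - 7*l + 12) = (l - 4)*(l + 1)*(l - 3)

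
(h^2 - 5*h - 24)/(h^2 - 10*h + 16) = (h + 3)/(h - 2)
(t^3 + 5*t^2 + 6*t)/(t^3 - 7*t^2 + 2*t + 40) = t*(t + 3)/(t^2 - 9*t + 20)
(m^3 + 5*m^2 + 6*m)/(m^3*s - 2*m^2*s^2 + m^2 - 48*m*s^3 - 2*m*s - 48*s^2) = m*(-m^2 - 5*m - 6)/(-m^3*s + 2*m^2*s^2 - m^2 + 48*m*s^3 + 2*m*s + 48*s^2)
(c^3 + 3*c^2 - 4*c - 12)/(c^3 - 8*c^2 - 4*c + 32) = (c + 3)/(c - 8)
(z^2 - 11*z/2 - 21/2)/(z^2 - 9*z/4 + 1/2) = 2*(2*z^2 - 11*z - 21)/(4*z^2 - 9*z + 2)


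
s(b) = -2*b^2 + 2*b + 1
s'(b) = 2 - 4*b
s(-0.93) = -2.59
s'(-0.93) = 5.72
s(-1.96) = -10.60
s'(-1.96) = 9.84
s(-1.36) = -5.42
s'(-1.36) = 7.44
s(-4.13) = -41.37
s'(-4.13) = 18.52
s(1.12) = 0.73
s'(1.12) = -2.48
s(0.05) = 1.10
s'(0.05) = 1.80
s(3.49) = -16.38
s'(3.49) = -11.96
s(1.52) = -0.58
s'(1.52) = -4.08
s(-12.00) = -311.00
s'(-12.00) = 50.00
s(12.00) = -263.00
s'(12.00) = -46.00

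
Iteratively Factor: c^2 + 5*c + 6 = (c + 2)*(c + 3)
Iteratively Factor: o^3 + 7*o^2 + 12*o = (o + 4)*(o^2 + 3*o) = o*(o + 4)*(o + 3)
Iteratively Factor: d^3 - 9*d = (d - 3)*(d^2 + 3*d) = d*(d - 3)*(d + 3)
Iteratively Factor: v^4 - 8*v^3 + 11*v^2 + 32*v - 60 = (v - 5)*(v^3 - 3*v^2 - 4*v + 12) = (v - 5)*(v - 3)*(v^2 - 4) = (v - 5)*(v - 3)*(v - 2)*(v + 2)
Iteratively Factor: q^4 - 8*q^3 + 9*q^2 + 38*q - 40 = (q - 1)*(q^3 - 7*q^2 + 2*q + 40) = (q - 5)*(q - 1)*(q^2 - 2*q - 8) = (q - 5)*(q - 4)*(q - 1)*(q + 2)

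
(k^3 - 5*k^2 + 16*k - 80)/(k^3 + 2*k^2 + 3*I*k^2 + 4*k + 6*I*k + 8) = (k^2 - k*(5 + 4*I) + 20*I)/(k^2 + k*(2 - I) - 2*I)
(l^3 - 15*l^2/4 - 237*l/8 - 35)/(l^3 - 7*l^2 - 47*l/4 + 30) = (4*l + 7)/(2*(2*l - 3))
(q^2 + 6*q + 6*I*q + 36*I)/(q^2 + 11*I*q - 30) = (q + 6)/(q + 5*I)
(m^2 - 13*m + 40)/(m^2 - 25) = (m - 8)/(m + 5)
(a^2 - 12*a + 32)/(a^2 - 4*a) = (a - 8)/a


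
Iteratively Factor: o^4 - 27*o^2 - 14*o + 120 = (o - 5)*(o^3 + 5*o^2 - 2*o - 24) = (o - 5)*(o - 2)*(o^2 + 7*o + 12) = (o - 5)*(o - 2)*(o + 3)*(o + 4)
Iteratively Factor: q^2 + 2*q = (q + 2)*(q)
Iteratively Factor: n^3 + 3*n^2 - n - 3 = (n + 3)*(n^2 - 1) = (n + 1)*(n + 3)*(n - 1)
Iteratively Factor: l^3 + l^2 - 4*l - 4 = (l - 2)*(l^2 + 3*l + 2) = (l - 2)*(l + 2)*(l + 1)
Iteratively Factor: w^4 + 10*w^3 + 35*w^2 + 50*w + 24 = (w + 2)*(w^3 + 8*w^2 + 19*w + 12) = (w + 2)*(w + 3)*(w^2 + 5*w + 4) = (w + 1)*(w + 2)*(w + 3)*(w + 4)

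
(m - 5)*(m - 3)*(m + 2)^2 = m^4 - 4*m^3 - 13*m^2 + 28*m + 60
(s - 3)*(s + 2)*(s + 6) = s^3 + 5*s^2 - 12*s - 36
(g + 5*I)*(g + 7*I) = g^2 + 12*I*g - 35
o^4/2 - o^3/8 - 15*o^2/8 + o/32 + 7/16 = (o/2 + 1/4)*(o - 2)*(o - 1/2)*(o + 7/4)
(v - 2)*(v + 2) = v^2 - 4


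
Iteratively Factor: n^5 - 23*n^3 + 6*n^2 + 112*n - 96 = (n + 4)*(n^4 - 4*n^3 - 7*n^2 + 34*n - 24) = (n + 3)*(n + 4)*(n^3 - 7*n^2 + 14*n - 8) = (n - 1)*(n + 3)*(n + 4)*(n^2 - 6*n + 8) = (n - 2)*(n - 1)*(n + 3)*(n + 4)*(n - 4)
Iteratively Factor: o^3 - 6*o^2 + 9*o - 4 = (o - 1)*(o^2 - 5*o + 4) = (o - 1)^2*(o - 4)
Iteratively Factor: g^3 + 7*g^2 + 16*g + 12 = (g + 2)*(g^2 + 5*g + 6) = (g + 2)^2*(g + 3)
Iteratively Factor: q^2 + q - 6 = (q - 2)*(q + 3)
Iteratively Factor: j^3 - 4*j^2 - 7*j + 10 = (j + 2)*(j^2 - 6*j + 5) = (j - 5)*(j + 2)*(j - 1)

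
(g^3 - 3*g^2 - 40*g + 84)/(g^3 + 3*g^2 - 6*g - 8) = (g^2 - g - 42)/(g^2 + 5*g + 4)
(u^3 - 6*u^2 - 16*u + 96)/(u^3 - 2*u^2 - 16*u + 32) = (u - 6)/(u - 2)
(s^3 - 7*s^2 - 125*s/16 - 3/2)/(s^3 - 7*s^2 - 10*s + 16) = (s^2 + s + 3/16)/(s^2 + s - 2)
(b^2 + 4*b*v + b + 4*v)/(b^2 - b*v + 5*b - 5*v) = (b^2 + 4*b*v + b + 4*v)/(b^2 - b*v + 5*b - 5*v)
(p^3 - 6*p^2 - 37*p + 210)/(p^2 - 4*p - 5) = (p^2 - p - 42)/(p + 1)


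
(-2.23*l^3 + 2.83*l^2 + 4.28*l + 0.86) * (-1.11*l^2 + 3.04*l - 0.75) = 2.4753*l^5 - 9.9205*l^4 + 5.5249*l^3 + 9.9341*l^2 - 0.5956*l - 0.645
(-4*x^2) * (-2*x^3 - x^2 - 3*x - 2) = 8*x^5 + 4*x^4 + 12*x^3 + 8*x^2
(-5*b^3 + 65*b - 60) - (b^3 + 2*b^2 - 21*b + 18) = -6*b^3 - 2*b^2 + 86*b - 78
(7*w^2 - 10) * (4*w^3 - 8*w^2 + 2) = 28*w^5 - 56*w^4 - 40*w^3 + 94*w^2 - 20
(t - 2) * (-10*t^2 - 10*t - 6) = -10*t^3 + 10*t^2 + 14*t + 12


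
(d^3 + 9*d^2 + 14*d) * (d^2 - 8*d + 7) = d^5 + d^4 - 51*d^3 - 49*d^2 + 98*d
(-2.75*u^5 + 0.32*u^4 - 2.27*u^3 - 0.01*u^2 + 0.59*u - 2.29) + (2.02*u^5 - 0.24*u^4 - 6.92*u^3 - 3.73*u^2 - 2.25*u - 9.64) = -0.73*u^5 + 0.08*u^4 - 9.19*u^3 - 3.74*u^2 - 1.66*u - 11.93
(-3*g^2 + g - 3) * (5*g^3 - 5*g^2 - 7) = -15*g^5 + 20*g^4 - 20*g^3 + 36*g^2 - 7*g + 21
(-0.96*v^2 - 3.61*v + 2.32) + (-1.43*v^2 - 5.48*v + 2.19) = -2.39*v^2 - 9.09*v + 4.51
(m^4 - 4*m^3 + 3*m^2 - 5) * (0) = 0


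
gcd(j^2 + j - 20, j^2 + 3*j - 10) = j + 5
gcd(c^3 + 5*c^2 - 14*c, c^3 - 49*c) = c^2 + 7*c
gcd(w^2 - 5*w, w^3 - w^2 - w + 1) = 1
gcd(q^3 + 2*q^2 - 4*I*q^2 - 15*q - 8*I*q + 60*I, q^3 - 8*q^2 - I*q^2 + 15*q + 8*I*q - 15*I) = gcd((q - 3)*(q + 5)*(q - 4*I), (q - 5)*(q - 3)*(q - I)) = q - 3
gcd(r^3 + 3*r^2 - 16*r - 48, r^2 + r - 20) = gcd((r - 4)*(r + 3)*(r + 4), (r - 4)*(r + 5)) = r - 4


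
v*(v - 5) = v^2 - 5*v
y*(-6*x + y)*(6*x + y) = -36*x^2*y + y^3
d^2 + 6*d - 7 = (d - 1)*(d + 7)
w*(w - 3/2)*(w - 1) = w^3 - 5*w^2/2 + 3*w/2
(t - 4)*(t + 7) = t^2 + 3*t - 28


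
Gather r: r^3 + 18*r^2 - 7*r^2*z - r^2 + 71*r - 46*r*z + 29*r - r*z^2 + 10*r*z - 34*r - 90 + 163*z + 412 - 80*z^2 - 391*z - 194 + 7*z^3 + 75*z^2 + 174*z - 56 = r^3 + r^2*(17 - 7*z) + r*(-z^2 - 36*z + 66) + 7*z^3 - 5*z^2 - 54*z + 72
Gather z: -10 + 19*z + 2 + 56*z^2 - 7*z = 56*z^2 + 12*z - 8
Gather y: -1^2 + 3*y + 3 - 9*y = 2 - 6*y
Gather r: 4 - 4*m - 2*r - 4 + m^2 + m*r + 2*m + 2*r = m^2 + m*r - 2*m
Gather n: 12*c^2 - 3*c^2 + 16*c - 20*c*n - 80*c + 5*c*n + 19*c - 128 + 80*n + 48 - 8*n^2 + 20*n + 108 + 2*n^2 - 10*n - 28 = 9*c^2 - 45*c - 6*n^2 + n*(90 - 15*c)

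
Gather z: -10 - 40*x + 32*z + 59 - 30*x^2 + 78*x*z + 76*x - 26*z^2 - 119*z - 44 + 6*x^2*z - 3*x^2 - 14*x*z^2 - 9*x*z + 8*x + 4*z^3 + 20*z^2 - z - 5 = -33*x^2 + 44*x + 4*z^3 + z^2*(-14*x - 6) + z*(6*x^2 + 69*x - 88)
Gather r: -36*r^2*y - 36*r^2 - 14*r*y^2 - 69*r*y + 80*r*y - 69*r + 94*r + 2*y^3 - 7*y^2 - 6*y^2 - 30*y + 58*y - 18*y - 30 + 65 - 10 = r^2*(-36*y - 36) + r*(-14*y^2 + 11*y + 25) + 2*y^3 - 13*y^2 + 10*y + 25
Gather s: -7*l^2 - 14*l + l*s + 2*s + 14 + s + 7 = -7*l^2 - 14*l + s*(l + 3) + 21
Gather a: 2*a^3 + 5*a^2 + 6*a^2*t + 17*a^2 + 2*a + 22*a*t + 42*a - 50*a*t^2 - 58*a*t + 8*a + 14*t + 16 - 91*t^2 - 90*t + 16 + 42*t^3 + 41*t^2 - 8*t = 2*a^3 + a^2*(6*t + 22) + a*(-50*t^2 - 36*t + 52) + 42*t^3 - 50*t^2 - 84*t + 32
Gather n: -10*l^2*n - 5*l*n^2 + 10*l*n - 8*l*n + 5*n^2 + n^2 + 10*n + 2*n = n^2*(6 - 5*l) + n*(-10*l^2 + 2*l + 12)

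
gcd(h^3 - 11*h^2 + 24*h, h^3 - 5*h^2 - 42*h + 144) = h^2 - 11*h + 24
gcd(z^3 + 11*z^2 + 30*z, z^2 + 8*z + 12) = z + 6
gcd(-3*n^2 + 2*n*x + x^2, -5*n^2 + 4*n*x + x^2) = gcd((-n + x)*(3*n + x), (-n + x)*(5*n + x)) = -n + x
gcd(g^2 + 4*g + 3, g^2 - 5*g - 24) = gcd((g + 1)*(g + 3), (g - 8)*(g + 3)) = g + 3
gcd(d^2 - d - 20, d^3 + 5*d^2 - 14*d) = 1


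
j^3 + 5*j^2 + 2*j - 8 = (j - 1)*(j + 2)*(j + 4)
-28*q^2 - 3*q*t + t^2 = (-7*q + t)*(4*q + t)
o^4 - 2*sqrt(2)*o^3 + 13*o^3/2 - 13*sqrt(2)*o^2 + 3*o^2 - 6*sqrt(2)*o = o*(o + 1/2)*(o + 6)*(o - 2*sqrt(2))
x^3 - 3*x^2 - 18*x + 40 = (x - 5)*(x - 2)*(x + 4)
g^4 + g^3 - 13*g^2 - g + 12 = (g - 3)*(g - 1)*(g + 1)*(g + 4)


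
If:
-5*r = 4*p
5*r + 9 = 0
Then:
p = 9/4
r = -9/5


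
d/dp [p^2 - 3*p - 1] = 2*p - 3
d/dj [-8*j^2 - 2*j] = -16*j - 2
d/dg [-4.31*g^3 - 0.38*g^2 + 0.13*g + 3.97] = -12.93*g^2 - 0.76*g + 0.13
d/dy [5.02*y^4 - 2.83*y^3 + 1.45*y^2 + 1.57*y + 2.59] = 20.08*y^3 - 8.49*y^2 + 2.9*y + 1.57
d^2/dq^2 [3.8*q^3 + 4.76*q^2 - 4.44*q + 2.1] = 22.8*q + 9.52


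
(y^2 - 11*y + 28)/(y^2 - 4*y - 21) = (y - 4)/(y + 3)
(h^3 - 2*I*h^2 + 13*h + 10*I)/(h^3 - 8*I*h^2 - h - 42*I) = (h^2 - 4*I*h + 5)/(h^2 - 10*I*h - 21)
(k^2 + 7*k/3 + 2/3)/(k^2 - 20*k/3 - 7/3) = (k + 2)/(k - 7)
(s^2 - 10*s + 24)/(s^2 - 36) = (s - 4)/(s + 6)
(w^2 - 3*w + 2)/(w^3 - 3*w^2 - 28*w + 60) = (w - 1)/(w^2 - w - 30)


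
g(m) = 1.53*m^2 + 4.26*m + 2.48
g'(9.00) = 31.80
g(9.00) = 164.75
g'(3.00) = 13.44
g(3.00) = 29.03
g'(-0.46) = 2.85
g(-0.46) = 0.84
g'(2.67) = 12.43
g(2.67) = 24.76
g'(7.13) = 26.08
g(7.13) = 110.63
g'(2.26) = 11.18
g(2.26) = 19.92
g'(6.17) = 23.14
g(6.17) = 87.01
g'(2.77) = 12.74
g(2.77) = 26.02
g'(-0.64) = 2.30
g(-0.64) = 0.38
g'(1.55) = 9.00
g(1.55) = 12.76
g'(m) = 3.06*m + 4.26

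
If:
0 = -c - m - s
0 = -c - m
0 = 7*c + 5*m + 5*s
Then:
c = 0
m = 0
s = 0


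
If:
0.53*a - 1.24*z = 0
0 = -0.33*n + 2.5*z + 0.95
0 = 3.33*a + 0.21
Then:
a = -0.06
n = 2.67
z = -0.03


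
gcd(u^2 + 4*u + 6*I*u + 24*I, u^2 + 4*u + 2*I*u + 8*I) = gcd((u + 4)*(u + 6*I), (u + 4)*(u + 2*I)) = u + 4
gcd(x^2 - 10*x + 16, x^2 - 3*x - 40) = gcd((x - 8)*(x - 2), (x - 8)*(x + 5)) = x - 8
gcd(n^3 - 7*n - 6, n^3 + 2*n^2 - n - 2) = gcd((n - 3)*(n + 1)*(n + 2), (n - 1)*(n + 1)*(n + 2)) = n^2 + 3*n + 2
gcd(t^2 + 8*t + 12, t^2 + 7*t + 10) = t + 2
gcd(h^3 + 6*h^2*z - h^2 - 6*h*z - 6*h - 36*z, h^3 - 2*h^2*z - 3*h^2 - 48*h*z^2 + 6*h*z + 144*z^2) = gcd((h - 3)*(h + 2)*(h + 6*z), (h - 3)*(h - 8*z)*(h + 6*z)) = h^2 + 6*h*z - 3*h - 18*z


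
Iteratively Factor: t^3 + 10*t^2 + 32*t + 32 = (t + 2)*(t^2 + 8*t + 16) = (t + 2)*(t + 4)*(t + 4)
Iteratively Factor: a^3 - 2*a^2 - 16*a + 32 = (a - 2)*(a^2 - 16) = (a - 2)*(a + 4)*(a - 4)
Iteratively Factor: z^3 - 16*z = (z - 4)*(z^2 + 4*z) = (z - 4)*(z + 4)*(z)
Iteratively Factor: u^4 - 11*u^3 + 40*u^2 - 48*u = (u - 4)*(u^3 - 7*u^2 + 12*u) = (u - 4)^2*(u^2 - 3*u) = u*(u - 4)^2*(u - 3)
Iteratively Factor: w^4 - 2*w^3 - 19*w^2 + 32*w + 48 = (w + 4)*(w^3 - 6*w^2 + 5*w + 12) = (w - 4)*(w + 4)*(w^2 - 2*w - 3) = (w - 4)*(w - 3)*(w + 4)*(w + 1)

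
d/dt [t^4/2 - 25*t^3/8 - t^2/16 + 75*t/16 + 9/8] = 2*t^3 - 75*t^2/8 - t/8 + 75/16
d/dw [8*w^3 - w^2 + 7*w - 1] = 24*w^2 - 2*w + 7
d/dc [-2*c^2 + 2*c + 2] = 2 - 4*c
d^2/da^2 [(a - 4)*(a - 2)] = 2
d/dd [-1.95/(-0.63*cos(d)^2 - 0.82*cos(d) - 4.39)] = (2.457*cos(d) + 1.599)*sin(d)/(0.63*cos(d)^2 + 0.82*cos(d) + 4.39)^2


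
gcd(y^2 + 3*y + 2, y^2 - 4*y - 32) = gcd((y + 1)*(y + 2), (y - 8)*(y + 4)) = 1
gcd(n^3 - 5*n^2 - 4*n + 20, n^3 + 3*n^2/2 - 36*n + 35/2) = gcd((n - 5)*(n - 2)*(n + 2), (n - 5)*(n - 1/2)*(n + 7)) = n - 5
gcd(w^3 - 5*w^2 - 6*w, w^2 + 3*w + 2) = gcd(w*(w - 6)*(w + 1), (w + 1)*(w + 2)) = w + 1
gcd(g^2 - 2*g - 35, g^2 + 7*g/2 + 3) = 1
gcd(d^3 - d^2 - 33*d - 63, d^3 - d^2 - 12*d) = d + 3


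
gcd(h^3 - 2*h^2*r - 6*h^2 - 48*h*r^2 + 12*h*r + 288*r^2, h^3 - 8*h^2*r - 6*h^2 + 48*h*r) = -h^2 + 8*h*r + 6*h - 48*r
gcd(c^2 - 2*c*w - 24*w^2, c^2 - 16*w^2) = c + 4*w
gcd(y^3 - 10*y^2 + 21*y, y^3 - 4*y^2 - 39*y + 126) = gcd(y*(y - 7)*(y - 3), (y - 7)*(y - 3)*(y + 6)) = y^2 - 10*y + 21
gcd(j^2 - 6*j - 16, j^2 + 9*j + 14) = j + 2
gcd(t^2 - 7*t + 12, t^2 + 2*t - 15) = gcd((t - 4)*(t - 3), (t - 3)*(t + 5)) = t - 3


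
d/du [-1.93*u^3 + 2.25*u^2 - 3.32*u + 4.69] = -5.79*u^2 + 4.5*u - 3.32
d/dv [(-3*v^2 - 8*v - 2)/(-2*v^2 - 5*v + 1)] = (-v^2 - 14*v - 18)/(4*v^4 + 20*v^3 + 21*v^2 - 10*v + 1)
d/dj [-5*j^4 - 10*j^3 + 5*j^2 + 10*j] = -20*j^3 - 30*j^2 + 10*j + 10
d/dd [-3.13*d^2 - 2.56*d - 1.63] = -6.26*d - 2.56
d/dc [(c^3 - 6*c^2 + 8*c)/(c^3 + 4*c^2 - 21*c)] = 2*(5*c^2 - 29*c + 47)/(c^4 + 8*c^3 - 26*c^2 - 168*c + 441)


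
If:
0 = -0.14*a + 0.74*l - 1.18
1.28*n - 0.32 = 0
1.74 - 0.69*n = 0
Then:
No Solution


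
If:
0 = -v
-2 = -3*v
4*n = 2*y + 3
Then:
No Solution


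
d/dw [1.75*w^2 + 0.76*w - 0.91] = 3.5*w + 0.76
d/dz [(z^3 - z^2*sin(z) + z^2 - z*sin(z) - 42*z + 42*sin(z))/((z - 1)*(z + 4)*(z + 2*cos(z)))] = (2*z^5*sin(z) - z^5*cos(z) + 9*z^4*sin(z) - 2*z^4*cos(z) - 84*z^3*sin(z) + 55*z^3*cos(z) + 68*z^3 - 379*z^2*sin(z) - 2*z^2*sin(2*z) + 196*z^2*cos(z) + 208*z^2 + 84*z*sin(z) - 76*z*sin(2*z) - 184*z*cos(z) + 260*z + 168*sin(z) - 122*sin(2*z) + 336*cos(z) - 336)/((z - 1)^2*(z + 4)^2*(z + 2*cos(z))^2)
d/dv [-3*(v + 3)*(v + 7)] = -6*v - 30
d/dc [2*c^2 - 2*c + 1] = 4*c - 2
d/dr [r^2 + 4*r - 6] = 2*r + 4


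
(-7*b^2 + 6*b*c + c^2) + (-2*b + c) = -7*b^2 + 6*b*c - 2*b + c^2 + c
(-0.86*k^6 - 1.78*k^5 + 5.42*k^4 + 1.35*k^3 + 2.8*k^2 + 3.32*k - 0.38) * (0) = 0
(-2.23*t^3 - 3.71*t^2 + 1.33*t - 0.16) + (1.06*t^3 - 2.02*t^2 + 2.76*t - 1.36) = -1.17*t^3 - 5.73*t^2 + 4.09*t - 1.52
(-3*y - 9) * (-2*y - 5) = 6*y^2 + 33*y + 45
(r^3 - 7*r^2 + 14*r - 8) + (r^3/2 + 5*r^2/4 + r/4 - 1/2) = 3*r^3/2 - 23*r^2/4 + 57*r/4 - 17/2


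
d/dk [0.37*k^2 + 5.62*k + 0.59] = 0.74*k + 5.62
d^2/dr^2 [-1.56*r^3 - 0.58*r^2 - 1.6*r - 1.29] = -9.36*r - 1.16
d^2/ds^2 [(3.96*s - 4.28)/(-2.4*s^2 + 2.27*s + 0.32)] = ((3.96*s - 4.28)*(4.8*s - 2.27)*(9.6*s - 4.54) + (57.024*s - 38.5224)*(-2.4*s^2 + 2.27*s + 0.32))/(-2.4*s^2 + 2.27*s + 0.32)^3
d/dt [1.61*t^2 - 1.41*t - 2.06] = 3.22*t - 1.41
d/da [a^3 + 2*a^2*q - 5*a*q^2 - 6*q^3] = 3*a^2 + 4*a*q - 5*q^2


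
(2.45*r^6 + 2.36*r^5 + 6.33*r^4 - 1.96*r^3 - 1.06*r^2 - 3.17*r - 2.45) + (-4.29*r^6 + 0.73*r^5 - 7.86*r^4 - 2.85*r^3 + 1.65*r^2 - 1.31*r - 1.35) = -1.84*r^6 + 3.09*r^5 - 1.53*r^4 - 4.81*r^3 + 0.59*r^2 - 4.48*r - 3.8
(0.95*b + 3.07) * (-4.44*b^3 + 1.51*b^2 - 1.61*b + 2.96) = -4.218*b^4 - 12.1963*b^3 + 3.1062*b^2 - 2.1307*b + 9.0872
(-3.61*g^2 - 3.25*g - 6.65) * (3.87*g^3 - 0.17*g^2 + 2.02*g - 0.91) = -13.9707*g^5 - 11.9638*g^4 - 32.4752*g^3 - 2.1494*g^2 - 10.4755*g + 6.0515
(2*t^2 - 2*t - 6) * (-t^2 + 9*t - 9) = -2*t^4 + 20*t^3 - 30*t^2 - 36*t + 54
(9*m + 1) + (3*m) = 12*m + 1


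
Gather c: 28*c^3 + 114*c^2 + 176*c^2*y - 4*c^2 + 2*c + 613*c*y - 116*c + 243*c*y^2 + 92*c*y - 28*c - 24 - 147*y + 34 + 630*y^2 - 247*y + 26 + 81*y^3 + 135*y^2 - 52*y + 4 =28*c^3 + c^2*(176*y + 110) + c*(243*y^2 + 705*y - 142) + 81*y^3 + 765*y^2 - 446*y + 40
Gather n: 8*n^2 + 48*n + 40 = 8*n^2 + 48*n + 40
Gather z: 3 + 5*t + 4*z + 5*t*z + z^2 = 5*t + z^2 + z*(5*t + 4) + 3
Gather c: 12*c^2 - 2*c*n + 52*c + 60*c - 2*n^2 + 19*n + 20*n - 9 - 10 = 12*c^2 + c*(112 - 2*n) - 2*n^2 + 39*n - 19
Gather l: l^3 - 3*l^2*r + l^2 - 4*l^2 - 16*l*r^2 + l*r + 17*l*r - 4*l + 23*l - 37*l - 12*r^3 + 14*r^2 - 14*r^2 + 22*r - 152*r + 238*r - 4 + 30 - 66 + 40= l^3 + l^2*(-3*r - 3) + l*(-16*r^2 + 18*r - 18) - 12*r^3 + 108*r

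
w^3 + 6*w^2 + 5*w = w*(w + 1)*(w + 5)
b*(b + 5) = b^2 + 5*b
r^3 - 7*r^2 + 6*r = r*(r - 6)*(r - 1)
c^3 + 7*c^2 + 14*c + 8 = (c + 1)*(c + 2)*(c + 4)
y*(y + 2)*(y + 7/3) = y^3 + 13*y^2/3 + 14*y/3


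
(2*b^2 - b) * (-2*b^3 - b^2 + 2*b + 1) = -4*b^5 + 5*b^3 - b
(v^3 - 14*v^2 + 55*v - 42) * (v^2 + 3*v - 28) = v^5 - 11*v^4 - 15*v^3 + 515*v^2 - 1666*v + 1176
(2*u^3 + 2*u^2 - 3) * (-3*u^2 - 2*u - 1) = -6*u^5 - 10*u^4 - 6*u^3 + 7*u^2 + 6*u + 3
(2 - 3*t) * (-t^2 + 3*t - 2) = 3*t^3 - 11*t^2 + 12*t - 4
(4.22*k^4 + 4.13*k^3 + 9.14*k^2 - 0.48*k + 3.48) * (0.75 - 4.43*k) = -18.6946*k^5 - 15.1309*k^4 - 37.3927*k^3 + 8.9814*k^2 - 15.7764*k + 2.61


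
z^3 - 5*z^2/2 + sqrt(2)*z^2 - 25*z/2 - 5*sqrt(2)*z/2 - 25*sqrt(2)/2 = (z - 5)*(z + 5/2)*(z + sqrt(2))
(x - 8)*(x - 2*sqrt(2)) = x^2 - 8*x - 2*sqrt(2)*x + 16*sqrt(2)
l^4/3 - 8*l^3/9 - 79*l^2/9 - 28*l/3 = l*(l/3 + 1)*(l - 7)*(l + 4/3)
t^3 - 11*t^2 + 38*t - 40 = (t - 5)*(t - 4)*(t - 2)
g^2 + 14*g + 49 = (g + 7)^2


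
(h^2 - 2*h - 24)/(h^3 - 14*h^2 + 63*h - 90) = (h + 4)/(h^2 - 8*h + 15)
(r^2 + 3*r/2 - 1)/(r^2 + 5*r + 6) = (r - 1/2)/(r + 3)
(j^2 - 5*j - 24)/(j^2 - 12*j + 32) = (j + 3)/(j - 4)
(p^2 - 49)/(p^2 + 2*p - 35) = (p - 7)/(p - 5)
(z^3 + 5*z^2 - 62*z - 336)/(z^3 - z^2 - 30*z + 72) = (z^2 - z - 56)/(z^2 - 7*z + 12)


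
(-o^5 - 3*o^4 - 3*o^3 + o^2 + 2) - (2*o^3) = -o^5 - 3*o^4 - 5*o^3 + o^2 + 2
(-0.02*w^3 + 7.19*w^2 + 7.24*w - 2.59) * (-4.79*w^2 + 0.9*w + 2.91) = 0.0958*w^5 - 34.4581*w^4 - 28.2668*w^3 + 39.845*w^2 + 18.7374*w - 7.5369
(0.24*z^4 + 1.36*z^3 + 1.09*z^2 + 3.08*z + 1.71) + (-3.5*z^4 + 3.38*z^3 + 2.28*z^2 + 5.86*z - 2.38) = -3.26*z^4 + 4.74*z^3 + 3.37*z^2 + 8.94*z - 0.67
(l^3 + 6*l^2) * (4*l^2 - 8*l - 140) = 4*l^5 + 16*l^4 - 188*l^3 - 840*l^2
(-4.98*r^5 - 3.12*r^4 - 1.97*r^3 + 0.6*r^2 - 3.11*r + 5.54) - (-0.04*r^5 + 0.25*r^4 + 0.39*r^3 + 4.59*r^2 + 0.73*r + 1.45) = -4.94*r^5 - 3.37*r^4 - 2.36*r^3 - 3.99*r^2 - 3.84*r + 4.09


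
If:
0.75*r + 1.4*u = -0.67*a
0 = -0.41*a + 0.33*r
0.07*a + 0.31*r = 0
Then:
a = 0.00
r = 0.00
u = 0.00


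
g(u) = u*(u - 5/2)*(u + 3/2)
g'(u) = u*(u - 5/2) + u*(u + 3/2) + (u - 5/2)*(u + 3/2)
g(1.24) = -4.28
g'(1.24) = -1.62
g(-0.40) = 1.28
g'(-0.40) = -2.47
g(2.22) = -2.31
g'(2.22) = 6.60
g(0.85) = -3.30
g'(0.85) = -3.28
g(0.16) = -0.62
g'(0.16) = -3.99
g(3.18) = 10.12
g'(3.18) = 20.23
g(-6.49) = -291.14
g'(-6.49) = 135.59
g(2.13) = -2.86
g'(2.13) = 5.60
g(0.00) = 0.00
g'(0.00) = -3.75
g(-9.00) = -776.25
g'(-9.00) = 257.25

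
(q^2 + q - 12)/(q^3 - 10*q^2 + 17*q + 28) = (q^2 + q - 12)/(q^3 - 10*q^2 + 17*q + 28)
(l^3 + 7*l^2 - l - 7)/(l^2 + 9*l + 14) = (l^2 - 1)/(l + 2)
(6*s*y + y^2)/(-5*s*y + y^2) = (6*s + y)/(-5*s + y)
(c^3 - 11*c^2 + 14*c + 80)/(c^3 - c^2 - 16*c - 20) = (c - 8)/(c + 2)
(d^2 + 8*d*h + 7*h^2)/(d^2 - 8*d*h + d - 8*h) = (d^2 + 8*d*h + 7*h^2)/(d^2 - 8*d*h + d - 8*h)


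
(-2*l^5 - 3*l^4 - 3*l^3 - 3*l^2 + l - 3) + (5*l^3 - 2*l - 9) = -2*l^5 - 3*l^4 + 2*l^3 - 3*l^2 - l - 12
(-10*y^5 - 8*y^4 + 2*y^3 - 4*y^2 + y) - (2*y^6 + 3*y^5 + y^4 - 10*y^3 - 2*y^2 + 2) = -2*y^6 - 13*y^5 - 9*y^4 + 12*y^3 - 2*y^2 + y - 2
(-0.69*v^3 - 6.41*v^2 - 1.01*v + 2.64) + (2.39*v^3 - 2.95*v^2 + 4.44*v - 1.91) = 1.7*v^3 - 9.36*v^2 + 3.43*v + 0.73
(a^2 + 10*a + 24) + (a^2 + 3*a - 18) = 2*a^2 + 13*a + 6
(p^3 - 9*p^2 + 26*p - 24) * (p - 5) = p^4 - 14*p^3 + 71*p^2 - 154*p + 120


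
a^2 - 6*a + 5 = (a - 5)*(a - 1)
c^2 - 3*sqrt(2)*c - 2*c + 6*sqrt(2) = (c - 2)*(c - 3*sqrt(2))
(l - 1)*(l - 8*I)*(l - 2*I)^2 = l^4 - l^3 - 12*I*l^3 - 36*l^2 + 12*I*l^2 + 36*l + 32*I*l - 32*I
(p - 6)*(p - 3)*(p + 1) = p^3 - 8*p^2 + 9*p + 18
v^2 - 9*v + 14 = (v - 7)*(v - 2)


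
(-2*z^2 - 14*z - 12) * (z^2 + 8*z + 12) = -2*z^4 - 30*z^3 - 148*z^2 - 264*z - 144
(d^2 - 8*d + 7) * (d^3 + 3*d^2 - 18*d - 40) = d^5 - 5*d^4 - 35*d^3 + 125*d^2 + 194*d - 280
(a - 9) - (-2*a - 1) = 3*a - 8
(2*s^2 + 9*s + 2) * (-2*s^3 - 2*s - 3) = -4*s^5 - 18*s^4 - 8*s^3 - 24*s^2 - 31*s - 6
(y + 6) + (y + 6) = 2*y + 12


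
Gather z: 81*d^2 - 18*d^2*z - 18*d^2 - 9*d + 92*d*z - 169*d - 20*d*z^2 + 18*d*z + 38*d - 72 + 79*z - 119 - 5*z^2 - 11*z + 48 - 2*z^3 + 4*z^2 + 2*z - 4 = 63*d^2 - 140*d - 2*z^3 + z^2*(-20*d - 1) + z*(-18*d^2 + 110*d + 70) - 147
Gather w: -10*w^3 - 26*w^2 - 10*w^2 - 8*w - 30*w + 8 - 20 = -10*w^3 - 36*w^2 - 38*w - 12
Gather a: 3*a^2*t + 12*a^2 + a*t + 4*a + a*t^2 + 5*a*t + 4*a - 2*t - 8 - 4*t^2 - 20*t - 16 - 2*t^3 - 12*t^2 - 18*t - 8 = a^2*(3*t + 12) + a*(t^2 + 6*t + 8) - 2*t^3 - 16*t^2 - 40*t - 32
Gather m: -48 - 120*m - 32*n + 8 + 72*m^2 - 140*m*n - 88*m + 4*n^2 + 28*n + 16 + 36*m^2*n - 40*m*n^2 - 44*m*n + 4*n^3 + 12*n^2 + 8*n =m^2*(36*n + 72) + m*(-40*n^2 - 184*n - 208) + 4*n^3 + 16*n^2 + 4*n - 24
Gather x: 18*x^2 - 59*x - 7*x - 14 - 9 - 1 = 18*x^2 - 66*x - 24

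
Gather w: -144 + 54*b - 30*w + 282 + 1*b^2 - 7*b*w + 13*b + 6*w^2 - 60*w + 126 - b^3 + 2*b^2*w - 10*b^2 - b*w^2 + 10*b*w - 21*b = -b^3 - 9*b^2 + 46*b + w^2*(6 - b) + w*(2*b^2 + 3*b - 90) + 264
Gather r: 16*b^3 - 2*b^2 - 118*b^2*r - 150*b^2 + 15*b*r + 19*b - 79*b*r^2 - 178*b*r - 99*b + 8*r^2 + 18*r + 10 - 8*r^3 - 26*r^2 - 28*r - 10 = 16*b^3 - 152*b^2 - 80*b - 8*r^3 + r^2*(-79*b - 18) + r*(-118*b^2 - 163*b - 10)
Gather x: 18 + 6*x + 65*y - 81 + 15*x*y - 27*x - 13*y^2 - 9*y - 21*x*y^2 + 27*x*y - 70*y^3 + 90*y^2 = x*(-21*y^2 + 42*y - 21) - 70*y^3 + 77*y^2 + 56*y - 63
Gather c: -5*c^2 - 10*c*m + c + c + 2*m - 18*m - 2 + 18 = -5*c^2 + c*(2 - 10*m) - 16*m + 16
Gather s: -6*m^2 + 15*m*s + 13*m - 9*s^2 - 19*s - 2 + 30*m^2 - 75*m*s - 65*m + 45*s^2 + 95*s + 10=24*m^2 - 52*m + 36*s^2 + s*(76 - 60*m) + 8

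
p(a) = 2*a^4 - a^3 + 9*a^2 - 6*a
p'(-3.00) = -303.00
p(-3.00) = 288.00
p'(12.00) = 13602.00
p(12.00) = 40968.00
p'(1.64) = 50.74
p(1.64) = 24.42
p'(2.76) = 189.02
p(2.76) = 147.03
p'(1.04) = 18.47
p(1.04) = 4.71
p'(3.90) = 493.12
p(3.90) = 516.86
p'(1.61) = 48.59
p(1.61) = 22.93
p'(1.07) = 19.63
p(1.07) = 5.28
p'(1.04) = 18.47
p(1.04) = 4.71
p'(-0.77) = -25.29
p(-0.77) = 11.12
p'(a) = 8*a^3 - 3*a^2 + 18*a - 6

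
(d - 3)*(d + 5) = d^2 + 2*d - 15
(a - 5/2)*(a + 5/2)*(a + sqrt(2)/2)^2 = a^4 + sqrt(2)*a^3 - 23*a^2/4 - 25*sqrt(2)*a/4 - 25/8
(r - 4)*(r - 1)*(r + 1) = r^3 - 4*r^2 - r + 4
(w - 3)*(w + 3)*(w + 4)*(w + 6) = w^4 + 10*w^3 + 15*w^2 - 90*w - 216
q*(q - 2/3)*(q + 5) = q^3 + 13*q^2/3 - 10*q/3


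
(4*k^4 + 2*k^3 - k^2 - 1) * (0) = 0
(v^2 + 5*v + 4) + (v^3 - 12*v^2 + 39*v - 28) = v^3 - 11*v^2 + 44*v - 24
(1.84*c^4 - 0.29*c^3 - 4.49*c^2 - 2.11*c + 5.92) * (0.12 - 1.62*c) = -2.9808*c^5 + 0.6906*c^4 + 7.239*c^3 + 2.8794*c^2 - 9.8436*c + 0.7104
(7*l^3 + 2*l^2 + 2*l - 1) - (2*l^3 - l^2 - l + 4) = 5*l^3 + 3*l^2 + 3*l - 5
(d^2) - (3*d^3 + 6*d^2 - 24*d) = -3*d^3 - 5*d^2 + 24*d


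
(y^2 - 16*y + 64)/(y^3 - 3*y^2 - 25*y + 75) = (y^2 - 16*y + 64)/(y^3 - 3*y^2 - 25*y + 75)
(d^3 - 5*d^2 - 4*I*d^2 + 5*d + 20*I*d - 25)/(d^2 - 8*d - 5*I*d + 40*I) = (d^2 + d*(-5 + I) - 5*I)/(d - 8)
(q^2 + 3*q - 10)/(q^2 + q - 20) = (q - 2)/(q - 4)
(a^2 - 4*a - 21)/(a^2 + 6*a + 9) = (a - 7)/(a + 3)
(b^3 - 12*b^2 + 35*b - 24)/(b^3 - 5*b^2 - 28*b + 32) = (b - 3)/(b + 4)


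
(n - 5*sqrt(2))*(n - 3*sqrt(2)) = n^2 - 8*sqrt(2)*n + 30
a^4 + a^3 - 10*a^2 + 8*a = a*(a - 2)*(a - 1)*(a + 4)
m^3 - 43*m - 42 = (m - 7)*(m + 1)*(m + 6)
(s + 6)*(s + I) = s^2 + 6*s + I*s + 6*I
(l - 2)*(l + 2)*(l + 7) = l^3 + 7*l^2 - 4*l - 28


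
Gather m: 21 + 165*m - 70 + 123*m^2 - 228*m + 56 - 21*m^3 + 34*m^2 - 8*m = -21*m^3 + 157*m^2 - 71*m + 7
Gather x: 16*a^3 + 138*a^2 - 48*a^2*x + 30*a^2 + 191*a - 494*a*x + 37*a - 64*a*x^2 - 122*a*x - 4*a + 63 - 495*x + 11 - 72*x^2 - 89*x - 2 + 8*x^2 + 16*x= 16*a^3 + 168*a^2 + 224*a + x^2*(-64*a - 64) + x*(-48*a^2 - 616*a - 568) + 72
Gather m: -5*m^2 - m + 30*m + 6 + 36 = -5*m^2 + 29*m + 42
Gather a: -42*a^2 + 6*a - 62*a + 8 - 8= -42*a^2 - 56*a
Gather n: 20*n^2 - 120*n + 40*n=20*n^2 - 80*n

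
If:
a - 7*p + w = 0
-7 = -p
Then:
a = 49 - w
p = 7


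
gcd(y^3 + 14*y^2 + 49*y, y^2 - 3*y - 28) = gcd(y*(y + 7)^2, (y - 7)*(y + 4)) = 1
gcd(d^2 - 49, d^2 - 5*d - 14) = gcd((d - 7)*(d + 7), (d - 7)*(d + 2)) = d - 7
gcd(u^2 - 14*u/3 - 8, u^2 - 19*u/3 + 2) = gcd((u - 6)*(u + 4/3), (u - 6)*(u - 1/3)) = u - 6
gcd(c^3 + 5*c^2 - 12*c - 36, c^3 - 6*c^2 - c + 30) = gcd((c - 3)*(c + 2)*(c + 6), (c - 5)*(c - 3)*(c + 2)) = c^2 - c - 6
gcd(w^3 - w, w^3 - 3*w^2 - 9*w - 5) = w + 1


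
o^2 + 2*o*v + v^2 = (o + v)^2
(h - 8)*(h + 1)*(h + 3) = h^3 - 4*h^2 - 29*h - 24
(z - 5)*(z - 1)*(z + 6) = z^3 - 31*z + 30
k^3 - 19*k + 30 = (k - 3)*(k - 2)*(k + 5)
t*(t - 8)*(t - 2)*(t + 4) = t^4 - 6*t^3 - 24*t^2 + 64*t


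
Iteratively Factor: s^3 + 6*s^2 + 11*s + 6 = (s + 2)*(s^2 + 4*s + 3) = (s + 1)*(s + 2)*(s + 3)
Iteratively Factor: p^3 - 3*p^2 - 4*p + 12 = (p + 2)*(p^2 - 5*p + 6) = (p - 2)*(p + 2)*(p - 3)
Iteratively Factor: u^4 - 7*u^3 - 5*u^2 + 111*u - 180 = (u + 4)*(u^3 - 11*u^2 + 39*u - 45) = (u - 3)*(u + 4)*(u^2 - 8*u + 15) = (u - 5)*(u - 3)*(u + 4)*(u - 3)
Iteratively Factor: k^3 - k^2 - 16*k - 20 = (k + 2)*(k^2 - 3*k - 10) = (k + 2)^2*(k - 5)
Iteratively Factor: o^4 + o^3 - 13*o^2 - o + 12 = (o - 1)*(o^3 + 2*o^2 - 11*o - 12) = (o - 1)*(o + 4)*(o^2 - 2*o - 3) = (o - 3)*(o - 1)*(o + 4)*(o + 1)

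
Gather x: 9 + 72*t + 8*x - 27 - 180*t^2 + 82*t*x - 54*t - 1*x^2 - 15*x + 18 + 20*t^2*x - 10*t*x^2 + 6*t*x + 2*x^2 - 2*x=-180*t^2 + 18*t + x^2*(1 - 10*t) + x*(20*t^2 + 88*t - 9)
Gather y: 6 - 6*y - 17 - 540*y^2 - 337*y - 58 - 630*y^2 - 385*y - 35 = -1170*y^2 - 728*y - 104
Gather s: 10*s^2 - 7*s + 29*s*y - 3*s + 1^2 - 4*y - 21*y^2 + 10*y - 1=10*s^2 + s*(29*y - 10) - 21*y^2 + 6*y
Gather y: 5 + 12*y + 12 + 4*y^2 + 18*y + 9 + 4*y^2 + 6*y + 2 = 8*y^2 + 36*y + 28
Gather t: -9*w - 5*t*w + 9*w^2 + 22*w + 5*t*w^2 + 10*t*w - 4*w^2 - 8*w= t*(5*w^2 + 5*w) + 5*w^2 + 5*w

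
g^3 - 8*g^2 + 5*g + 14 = (g - 7)*(g - 2)*(g + 1)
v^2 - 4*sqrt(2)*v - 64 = (v - 8*sqrt(2))*(v + 4*sqrt(2))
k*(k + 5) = k^2 + 5*k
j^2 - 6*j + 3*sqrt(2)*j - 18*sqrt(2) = (j - 6)*(j + 3*sqrt(2))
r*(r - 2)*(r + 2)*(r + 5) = r^4 + 5*r^3 - 4*r^2 - 20*r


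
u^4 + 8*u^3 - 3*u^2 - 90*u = u*(u - 3)*(u + 5)*(u + 6)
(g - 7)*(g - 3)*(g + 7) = g^3 - 3*g^2 - 49*g + 147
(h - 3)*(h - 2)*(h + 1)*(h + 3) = h^4 - h^3 - 11*h^2 + 9*h + 18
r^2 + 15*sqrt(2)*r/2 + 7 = (r + sqrt(2)/2)*(r + 7*sqrt(2))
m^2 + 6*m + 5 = (m + 1)*(m + 5)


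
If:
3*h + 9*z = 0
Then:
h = -3*z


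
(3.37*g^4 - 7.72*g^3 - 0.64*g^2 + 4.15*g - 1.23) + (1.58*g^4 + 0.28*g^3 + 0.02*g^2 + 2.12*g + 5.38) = 4.95*g^4 - 7.44*g^3 - 0.62*g^2 + 6.27*g + 4.15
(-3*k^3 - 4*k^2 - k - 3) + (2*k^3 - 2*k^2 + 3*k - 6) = -k^3 - 6*k^2 + 2*k - 9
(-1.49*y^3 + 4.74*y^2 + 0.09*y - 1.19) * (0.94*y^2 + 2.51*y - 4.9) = -1.4006*y^5 + 0.7157*y^4 + 19.283*y^3 - 24.1187*y^2 - 3.4279*y + 5.831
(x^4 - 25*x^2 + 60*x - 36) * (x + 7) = x^5 + 7*x^4 - 25*x^3 - 115*x^2 + 384*x - 252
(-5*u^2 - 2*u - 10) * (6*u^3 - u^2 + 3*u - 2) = -30*u^5 - 7*u^4 - 73*u^3 + 14*u^2 - 26*u + 20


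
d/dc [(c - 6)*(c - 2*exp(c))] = -2*c*exp(c) + 2*c + 10*exp(c) - 6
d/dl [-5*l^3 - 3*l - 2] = -15*l^2 - 3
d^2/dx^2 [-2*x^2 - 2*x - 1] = -4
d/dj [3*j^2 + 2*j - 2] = 6*j + 2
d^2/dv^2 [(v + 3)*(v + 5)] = 2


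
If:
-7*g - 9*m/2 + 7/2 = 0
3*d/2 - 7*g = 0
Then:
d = 7/3 - 3*m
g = 1/2 - 9*m/14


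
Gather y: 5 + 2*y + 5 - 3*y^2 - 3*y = -3*y^2 - y + 10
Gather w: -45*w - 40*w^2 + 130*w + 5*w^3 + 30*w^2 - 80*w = 5*w^3 - 10*w^2 + 5*w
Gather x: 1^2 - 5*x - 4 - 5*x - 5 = -10*x - 8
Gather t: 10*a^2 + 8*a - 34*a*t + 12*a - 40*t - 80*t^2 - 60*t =10*a^2 + 20*a - 80*t^2 + t*(-34*a - 100)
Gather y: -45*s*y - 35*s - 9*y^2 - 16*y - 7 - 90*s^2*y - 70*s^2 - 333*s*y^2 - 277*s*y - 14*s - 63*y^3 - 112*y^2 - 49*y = -70*s^2 - 49*s - 63*y^3 + y^2*(-333*s - 121) + y*(-90*s^2 - 322*s - 65) - 7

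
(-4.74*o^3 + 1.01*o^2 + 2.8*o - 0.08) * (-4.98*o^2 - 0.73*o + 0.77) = 23.6052*o^5 - 1.5696*o^4 - 18.3311*o^3 - 0.8679*o^2 + 2.2144*o - 0.0616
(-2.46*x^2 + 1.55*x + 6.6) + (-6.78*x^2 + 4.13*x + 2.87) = -9.24*x^2 + 5.68*x + 9.47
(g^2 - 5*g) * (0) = 0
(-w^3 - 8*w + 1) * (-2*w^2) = 2*w^5 + 16*w^3 - 2*w^2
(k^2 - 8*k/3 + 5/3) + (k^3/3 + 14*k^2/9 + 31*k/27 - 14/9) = k^3/3 + 23*k^2/9 - 41*k/27 + 1/9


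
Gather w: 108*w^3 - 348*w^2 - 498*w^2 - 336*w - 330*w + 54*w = 108*w^3 - 846*w^2 - 612*w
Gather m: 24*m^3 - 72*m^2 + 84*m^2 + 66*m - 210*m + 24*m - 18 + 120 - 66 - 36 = 24*m^3 + 12*m^2 - 120*m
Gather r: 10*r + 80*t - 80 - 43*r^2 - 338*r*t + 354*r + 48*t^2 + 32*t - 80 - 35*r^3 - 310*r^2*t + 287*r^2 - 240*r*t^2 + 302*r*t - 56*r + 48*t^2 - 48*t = -35*r^3 + r^2*(244 - 310*t) + r*(-240*t^2 - 36*t + 308) + 96*t^2 + 64*t - 160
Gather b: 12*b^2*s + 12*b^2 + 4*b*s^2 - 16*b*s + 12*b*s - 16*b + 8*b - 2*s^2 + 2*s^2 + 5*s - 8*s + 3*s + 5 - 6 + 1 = b^2*(12*s + 12) + b*(4*s^2 - 4*s - 8)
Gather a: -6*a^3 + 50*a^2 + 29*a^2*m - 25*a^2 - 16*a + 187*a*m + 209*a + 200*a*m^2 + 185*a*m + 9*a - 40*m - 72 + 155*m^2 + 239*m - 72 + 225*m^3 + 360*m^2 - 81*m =-6*a^3 + a^2*(29*m + 25) + a*(200*m^2 + 372*m + 202) + 225*m^3 + 515*m^2 + 118*m - 144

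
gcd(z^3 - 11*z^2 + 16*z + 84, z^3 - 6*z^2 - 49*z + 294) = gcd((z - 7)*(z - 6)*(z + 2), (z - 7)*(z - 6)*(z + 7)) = z^2 - 13*z + 42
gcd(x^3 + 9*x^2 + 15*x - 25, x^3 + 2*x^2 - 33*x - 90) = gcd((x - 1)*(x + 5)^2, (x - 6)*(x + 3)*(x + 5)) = x + 5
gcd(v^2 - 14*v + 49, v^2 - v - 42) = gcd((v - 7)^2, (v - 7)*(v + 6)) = v - 7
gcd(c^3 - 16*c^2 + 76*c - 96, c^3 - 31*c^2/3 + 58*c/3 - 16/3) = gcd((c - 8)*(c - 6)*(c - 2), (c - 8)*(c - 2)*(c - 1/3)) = c^2 - 10*c + 16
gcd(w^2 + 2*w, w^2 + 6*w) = w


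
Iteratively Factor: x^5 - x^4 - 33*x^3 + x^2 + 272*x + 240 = (x + 4)*(x^4 - 5*x^3 - 13*x^2 + 53*x + 60) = (x + 3)*(x + 4)*(x^3 - 8*x^2 + 11*x + 20) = (x - 5)*(x + 3)*(x + 4)*(x^2 - 3*x - 4) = (x - 5)*(x + 1)*(x + 3)*(x + 4)*(x - 4)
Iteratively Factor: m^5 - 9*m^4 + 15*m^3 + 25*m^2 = (m + 1)*(m^4 - 10*m^3 + 25*m^2) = (m - 5)*(m + 1)*(m^3 - 5*m^2) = (m - 5)^2*(m + 1)*(m^2) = m*(m - 5)^2*(m + 1)*(m)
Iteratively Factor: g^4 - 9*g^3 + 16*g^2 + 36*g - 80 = (g - 4)*(g^3 - 5*g^2 - 4*g + 20) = (g - 4)*(g - 2)*(g^2 - 3*g - 10) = (g - 4)*(g - 2)*(g + 2)*(g - 5)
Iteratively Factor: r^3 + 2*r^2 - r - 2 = (r + 1)*(r^2 + r - 2) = (r + 1)*(r + 2)*(r - 1)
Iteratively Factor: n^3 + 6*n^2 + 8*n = (n)*(n^2 + 6*n + 8) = n*(n + 4)*(n + 2)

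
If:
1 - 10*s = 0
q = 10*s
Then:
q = 1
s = 1/10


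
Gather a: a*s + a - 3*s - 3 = a*(s + 1) - 3*s - 3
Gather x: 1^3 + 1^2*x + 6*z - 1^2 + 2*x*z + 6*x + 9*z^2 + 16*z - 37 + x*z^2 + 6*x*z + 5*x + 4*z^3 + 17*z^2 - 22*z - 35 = x*(z^2 + 8*z + 12) + 4*z^3 + 26*z^2 - 72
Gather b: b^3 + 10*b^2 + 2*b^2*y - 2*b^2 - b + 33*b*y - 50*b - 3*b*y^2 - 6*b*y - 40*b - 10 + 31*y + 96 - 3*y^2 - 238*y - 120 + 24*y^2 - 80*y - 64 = b^3 + b^2*(2*y + 8) + b*(-3*y^2 + 27*y - 91) + 21*y^2 - 287*y - 98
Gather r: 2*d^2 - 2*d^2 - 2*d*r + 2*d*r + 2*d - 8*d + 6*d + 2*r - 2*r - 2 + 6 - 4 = 0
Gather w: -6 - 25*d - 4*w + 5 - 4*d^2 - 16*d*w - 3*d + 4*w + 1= -4*d^2 - 16*d*w - 28*d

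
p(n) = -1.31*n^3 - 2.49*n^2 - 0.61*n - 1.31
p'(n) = -3.93*n^2 - 4.98*n - 0.61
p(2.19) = -28.35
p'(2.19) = -30.36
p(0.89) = -4.75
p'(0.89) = -8.16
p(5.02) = -232.84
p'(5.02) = -124.65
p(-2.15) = 1.51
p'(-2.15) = -8.07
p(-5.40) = 135.65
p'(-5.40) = -88.32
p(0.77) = -3.85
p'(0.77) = -6.77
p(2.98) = -59.91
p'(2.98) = -50.35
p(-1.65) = -1.20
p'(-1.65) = -3.09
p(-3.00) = 13.48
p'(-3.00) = -21.04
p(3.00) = -60.92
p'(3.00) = -50.92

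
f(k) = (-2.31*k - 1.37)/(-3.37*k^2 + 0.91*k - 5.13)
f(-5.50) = -0.10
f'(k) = (-2.31*k - 1.37)*(6.74*k - 0.91)/(-3.37*k^2 + 0.91*k - 5.13)^2 - 2.31/(-3.37*k^2 + 0.91*k - 5.13) = (-7.7847*k^2 - 9.2338*k + 13.097)/(11.3569*k^4 - 6.1334*k^3 + 35.4043*k^2 - 9.3366*k + 26.3169)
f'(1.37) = -0.14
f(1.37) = 0.44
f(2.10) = 0.34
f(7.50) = 0.10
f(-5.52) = -0.10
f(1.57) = 0.42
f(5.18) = 0.15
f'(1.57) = -0.14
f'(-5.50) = -0.01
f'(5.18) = -0.03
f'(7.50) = -0.01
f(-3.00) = -0.15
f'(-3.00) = -0.02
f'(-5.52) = -0.01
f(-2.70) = -0.15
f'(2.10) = -0.12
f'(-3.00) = -0.02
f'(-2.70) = -0.02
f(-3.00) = -0.15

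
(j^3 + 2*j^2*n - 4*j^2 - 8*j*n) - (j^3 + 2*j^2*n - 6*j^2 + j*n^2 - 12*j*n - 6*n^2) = 2*j^2 - j*n^2 + 4*j*n + 6*n^2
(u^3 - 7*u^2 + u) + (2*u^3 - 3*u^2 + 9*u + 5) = 3*u^3 - 10*u^2 + 10*u + 5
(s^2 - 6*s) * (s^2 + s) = s^4 - 5*s^3 - 6*s^2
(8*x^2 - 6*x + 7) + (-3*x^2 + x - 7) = 5*x^2 - 5*x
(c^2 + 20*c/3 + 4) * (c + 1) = c^3 + 23*c^2/3 + 32*c/3 + 4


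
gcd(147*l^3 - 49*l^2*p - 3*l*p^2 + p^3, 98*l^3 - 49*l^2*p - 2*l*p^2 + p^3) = -49*l^2 + p^2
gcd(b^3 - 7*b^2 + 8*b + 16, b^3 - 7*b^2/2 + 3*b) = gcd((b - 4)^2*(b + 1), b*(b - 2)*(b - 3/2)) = 1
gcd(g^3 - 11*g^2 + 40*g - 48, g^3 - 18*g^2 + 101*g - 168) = g - 3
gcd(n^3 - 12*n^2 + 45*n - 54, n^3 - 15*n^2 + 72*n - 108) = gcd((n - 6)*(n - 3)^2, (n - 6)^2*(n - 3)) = n^2 - 9*n + 18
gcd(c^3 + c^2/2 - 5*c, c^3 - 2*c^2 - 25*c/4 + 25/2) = c^2 + c/2 - 5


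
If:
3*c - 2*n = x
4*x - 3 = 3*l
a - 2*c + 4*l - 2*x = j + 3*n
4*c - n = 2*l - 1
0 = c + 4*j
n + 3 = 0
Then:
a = -35/8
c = -5/2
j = 5/8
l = -3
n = -3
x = -3/2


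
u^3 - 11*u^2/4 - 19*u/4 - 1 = (u - 4)*(u + 1/4)*(u + 1)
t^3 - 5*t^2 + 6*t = t*(t - 3)*(t - 2)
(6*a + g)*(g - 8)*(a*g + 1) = 6*a^2*g^2 - 48*a^2*g + a*g^3 - 8*a*g^2 + 6*a*g - 48*a + g^2 - 8*g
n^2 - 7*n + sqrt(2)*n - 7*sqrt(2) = (n - 7)*(n + sqrt(2))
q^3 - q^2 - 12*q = q*(q - 4)*(q + 3)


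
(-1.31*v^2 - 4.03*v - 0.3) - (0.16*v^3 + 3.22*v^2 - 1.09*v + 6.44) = -0.16*v^3 - 4.53*v^2 - 2.94*v - 6.74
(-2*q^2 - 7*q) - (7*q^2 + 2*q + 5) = -9*q^2 - 9*q - 5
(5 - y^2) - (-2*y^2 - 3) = y^2 + 8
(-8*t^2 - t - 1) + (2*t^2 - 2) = -6*t^2 - t - 3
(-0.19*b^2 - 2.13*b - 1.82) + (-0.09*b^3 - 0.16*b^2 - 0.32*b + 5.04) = -0.09*b^3 - 0.35*b^2 - 2.45*b + 3.22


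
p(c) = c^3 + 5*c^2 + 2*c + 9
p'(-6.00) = 50.00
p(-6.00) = -39.00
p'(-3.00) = -1.00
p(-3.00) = 21.00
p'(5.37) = 142.21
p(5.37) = 318.78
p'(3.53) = 74.68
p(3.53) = 122.35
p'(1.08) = 16.30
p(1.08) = 18.25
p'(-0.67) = -3.35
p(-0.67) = 9.60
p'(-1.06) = -5.23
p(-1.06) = 11.31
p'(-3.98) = 9.72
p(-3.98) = 17.20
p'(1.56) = 24.90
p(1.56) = 28.08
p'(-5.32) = 33.71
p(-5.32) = -10.70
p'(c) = 3*c^2 + 10*c + 2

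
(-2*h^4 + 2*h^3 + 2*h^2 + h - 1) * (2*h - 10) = -4*h^5 + 24*h^4 - 16*h^3 - 18*h^2 - 12*h + 10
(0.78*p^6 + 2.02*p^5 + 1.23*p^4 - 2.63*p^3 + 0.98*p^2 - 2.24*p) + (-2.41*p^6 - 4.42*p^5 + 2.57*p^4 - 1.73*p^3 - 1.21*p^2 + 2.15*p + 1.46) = -1.63*p^6 - 2.4*p^5 + 3.8*p^4 - 4.36*p^3 - 0.23*p^2 - 0.0900000000000003*p + 1.46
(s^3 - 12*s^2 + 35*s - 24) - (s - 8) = s^3 - 12*s^2 + 34*s - 16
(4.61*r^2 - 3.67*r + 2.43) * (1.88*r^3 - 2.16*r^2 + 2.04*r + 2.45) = 8.6668*r^5 - 16.8572*r^4 + 21.9*r^3 - 1.4411*r^2 - 4.0343*r + 5.9535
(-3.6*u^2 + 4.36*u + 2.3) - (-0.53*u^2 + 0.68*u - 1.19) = -3.07*u^2 + 3.68*u + 3.49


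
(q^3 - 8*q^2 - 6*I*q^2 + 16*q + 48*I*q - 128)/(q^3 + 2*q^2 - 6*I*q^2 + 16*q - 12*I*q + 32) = (q - 8)/(q + 2)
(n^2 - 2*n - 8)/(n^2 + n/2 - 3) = 2*(n - 4)/(2*n - 3)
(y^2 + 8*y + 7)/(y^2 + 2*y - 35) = (y + 1)/(y - 5)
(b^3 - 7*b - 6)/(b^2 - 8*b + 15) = (b^2 + 3*b + 2)/(b - 5)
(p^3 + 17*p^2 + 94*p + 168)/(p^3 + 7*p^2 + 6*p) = (p^2 + 11*p + 28)/(p*(p + 1))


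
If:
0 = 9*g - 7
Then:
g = 7/9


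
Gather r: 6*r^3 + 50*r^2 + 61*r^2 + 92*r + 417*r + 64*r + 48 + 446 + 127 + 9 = 6*r^3 + 111*r^2 + 573*r + 630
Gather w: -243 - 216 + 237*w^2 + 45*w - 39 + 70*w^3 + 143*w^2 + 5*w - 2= 70*w^3 + 380*w^2 + 50*w - 500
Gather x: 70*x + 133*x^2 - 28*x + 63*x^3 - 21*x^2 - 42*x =63*x^3 + 112*x^2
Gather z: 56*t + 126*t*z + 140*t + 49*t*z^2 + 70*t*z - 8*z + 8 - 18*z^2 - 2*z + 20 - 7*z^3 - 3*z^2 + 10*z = 196*t*z + 196*t - 7*z^3 + z^2*(49*t - 21) + 28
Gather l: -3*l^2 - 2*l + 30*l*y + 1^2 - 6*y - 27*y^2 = -3*l^2 + l*(30*y - 2) - 27*y^2 - 6*y + 1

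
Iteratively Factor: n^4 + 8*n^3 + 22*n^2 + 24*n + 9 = (n + 1)*(n^3 + 7*n^2 + 15*n + 9) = (n + 1)*(n + 3)*(n^2 + 4*n + 3) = (n + 1)^2*(n + 3)*(n + 3)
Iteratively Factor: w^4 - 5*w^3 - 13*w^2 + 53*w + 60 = (w - 5)*(w^3 - 13*w - 12) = (w - 5)*(w + 3)*(w^2 - 3*w - 4) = (w - 5)*(w + 1)*(w + 3)*(w - 4)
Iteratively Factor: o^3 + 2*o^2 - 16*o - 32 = (o + 2)*(o^2 - 16) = (o + 2)*(o + 4)*(o - 4)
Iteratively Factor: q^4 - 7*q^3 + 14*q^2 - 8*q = (q)*(q^3 - 7*q^2 + 14*q - 8) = q*(q - 4)*(q^2 - 3*q + 2) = q*(q - 4)*(q - 2)*(q - 1)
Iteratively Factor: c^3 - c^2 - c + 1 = (c - 1)*(c^2 - 1) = (c - 1)^2*(c + 1)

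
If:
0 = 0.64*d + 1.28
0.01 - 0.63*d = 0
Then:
No Solution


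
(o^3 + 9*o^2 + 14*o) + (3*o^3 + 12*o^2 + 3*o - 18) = 4*o^3 + 21*o^2 + 17*o - 18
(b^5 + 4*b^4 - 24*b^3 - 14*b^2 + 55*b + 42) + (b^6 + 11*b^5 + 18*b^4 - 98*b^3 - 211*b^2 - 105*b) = b^6 + 12*b^5 + 22*b^4 - 122*b^3 - 225*b^2 - 50*b + 42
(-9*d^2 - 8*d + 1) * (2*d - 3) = -18*d^3 + 11*d^2 + 26*d - 3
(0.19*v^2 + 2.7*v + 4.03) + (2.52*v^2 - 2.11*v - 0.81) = 2.71*v^2 + 0.59*v + 3.22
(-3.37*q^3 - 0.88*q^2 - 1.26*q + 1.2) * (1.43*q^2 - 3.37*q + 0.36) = -4.8191*q^5 + 10.0985*q^4 - 0.0493999999999994*q^3 + 5.6454*q^2 - 4.4976*q + 0.432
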